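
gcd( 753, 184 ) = 1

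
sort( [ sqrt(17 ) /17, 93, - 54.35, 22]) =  [- 54.35, sqrt( 17 )/17, 22,93] 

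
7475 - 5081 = 2394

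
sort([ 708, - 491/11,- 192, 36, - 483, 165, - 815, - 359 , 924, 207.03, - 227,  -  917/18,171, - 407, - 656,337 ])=[ - 815, - 656, - 483, - 407,-359 , - 227, - 192, - 917/18, - 491/11, 36 , 165, 171, 207.03,337, 708,  924] 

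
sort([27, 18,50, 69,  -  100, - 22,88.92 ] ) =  [-100 ,  -  22, 18,27,50,69, 88.92]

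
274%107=60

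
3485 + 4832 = 8317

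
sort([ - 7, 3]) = [ - 7, 3 ] 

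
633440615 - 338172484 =295268131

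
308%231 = 77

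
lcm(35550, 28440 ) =142200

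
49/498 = 49/498 = 0.10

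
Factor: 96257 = 7^1*13751^1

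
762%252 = 6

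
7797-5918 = 1879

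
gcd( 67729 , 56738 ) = 1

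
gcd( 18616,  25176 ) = 8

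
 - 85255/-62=1375 + 5/62 = 1375.08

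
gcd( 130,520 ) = 130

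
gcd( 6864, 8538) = 6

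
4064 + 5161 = 9225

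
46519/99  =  469 + 8/9 = 469.89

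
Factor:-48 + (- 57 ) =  - 105 = -3^1*5^1*7^1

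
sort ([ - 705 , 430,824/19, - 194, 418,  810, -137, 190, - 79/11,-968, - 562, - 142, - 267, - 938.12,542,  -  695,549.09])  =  [ - 968, -938.12, - 705,- 695, - 562, - 267, - 194,  -  142,- 137, - 79/11,824/19, 190, 418,430, 542,549.09,  810] 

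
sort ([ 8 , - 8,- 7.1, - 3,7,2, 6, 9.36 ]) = [ - 8, - 7.1  , - 3,2,6, 7,8, 9.36]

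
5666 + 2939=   8605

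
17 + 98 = 115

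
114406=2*57203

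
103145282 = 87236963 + 15908319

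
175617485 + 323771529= 499389014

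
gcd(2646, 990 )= 18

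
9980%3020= 920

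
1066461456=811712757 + 254748699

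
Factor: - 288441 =  -  3^5*1187^1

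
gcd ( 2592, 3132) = 108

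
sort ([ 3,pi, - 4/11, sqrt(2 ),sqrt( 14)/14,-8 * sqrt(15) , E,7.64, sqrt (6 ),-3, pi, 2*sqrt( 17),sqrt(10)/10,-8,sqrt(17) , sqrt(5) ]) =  [- 8*sqrt(15),-8 , - 3,-4/11,  sqrt(14)/14, sqrt(10 ) /10,sqrt( 2),sqrt(5),sqrt(  6), E,  3,pi, pi,sqrt(17),7.64,2*sqrt (17 )] 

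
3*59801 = 179403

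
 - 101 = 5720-5821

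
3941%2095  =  1846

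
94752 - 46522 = 48230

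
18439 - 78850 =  - 60411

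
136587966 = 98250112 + 38337854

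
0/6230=0 = 0.00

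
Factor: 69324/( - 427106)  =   - 34662/213553 =- 2^1*3^1*53^1*109^1*213553^ (-1 ) 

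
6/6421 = 6/6421  =  0.00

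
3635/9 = 403+8/9  =  403.89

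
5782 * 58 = 335356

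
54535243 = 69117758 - 14582515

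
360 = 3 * 120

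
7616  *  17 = 129472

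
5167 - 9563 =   -  4396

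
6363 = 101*63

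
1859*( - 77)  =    -  143143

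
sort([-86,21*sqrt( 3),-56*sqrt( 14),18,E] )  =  [ - 56* sqrt( 14), - 86 , E,18, 21 *sqrt( 3) ]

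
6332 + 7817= 14149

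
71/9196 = 71/9196 = 0.01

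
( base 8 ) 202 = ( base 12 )AA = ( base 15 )8A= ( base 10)130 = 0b10000010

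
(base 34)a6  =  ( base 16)15a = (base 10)346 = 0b101011010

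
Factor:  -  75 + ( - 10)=-85 = - 5^1*17^1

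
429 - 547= -118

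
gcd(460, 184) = 92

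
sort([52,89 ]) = [ 52,89]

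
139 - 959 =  - 820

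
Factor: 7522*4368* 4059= 133362893664 = 2^5*3^3*7^1*11^1*13^1*41^1*3761^1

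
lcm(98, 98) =98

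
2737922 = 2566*1067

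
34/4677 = 34/4677 = 0.01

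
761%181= 37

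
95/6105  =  19/1221 =0.02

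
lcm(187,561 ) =561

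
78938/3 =78938/3= 26312.67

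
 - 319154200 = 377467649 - 696621849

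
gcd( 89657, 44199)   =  1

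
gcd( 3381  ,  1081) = 23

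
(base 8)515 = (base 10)333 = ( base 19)HA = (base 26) CL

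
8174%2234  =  1472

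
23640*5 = 118200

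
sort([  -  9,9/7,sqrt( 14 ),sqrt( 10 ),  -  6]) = [ - 9,-6,9/7,sqrt ( 10),sqrt( 14) ] 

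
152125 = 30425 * 5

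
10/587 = 10/587 = 0.02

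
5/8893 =5/8893 = 0.00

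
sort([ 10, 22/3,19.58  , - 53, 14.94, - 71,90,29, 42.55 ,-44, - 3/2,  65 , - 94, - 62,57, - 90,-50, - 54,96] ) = [ -94, - 90,  -  71, - 62, - 54,-53, - 50, - 44, - 3/2 , 22/3 , 10, 14.94, 19.58,  29,42.55,57, 65, 90,  96 ] 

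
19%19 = 0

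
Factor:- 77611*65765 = -5^1*7^1*1879^1*77611^1= -  5104087415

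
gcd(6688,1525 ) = 1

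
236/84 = 59/21 = 2.81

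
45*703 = 31635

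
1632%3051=1632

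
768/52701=256/17567 = 0.01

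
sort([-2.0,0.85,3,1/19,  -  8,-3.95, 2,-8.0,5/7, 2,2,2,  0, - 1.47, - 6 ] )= [ - 8,-8.0, - 6, - 3.95,-2.0, - 1.47,0, 1/19,5/7,0.85,2,2,2,2,3 ]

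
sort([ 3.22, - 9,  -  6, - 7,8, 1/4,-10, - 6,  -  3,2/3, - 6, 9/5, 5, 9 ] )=[ - 10, - 9,-7, - 6, - 6 , - 6, - 3, 1/4, 2/3, 9/5, 3.22, 5, 8  ,  9]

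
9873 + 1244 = 11117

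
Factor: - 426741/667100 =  - 2^( - 2)*3^1 * 5^(  -  2 )*7^1 * 953^(  -  1)*2903^1 = - 60963/95300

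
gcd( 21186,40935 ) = 3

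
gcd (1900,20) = 20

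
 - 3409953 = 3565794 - 6975747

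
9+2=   11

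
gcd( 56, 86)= 2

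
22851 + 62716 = 85567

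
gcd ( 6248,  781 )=781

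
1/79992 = 1/79992 = 0.00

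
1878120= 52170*36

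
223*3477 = 775371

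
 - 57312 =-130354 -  - 73042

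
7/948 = 7/948 =0.01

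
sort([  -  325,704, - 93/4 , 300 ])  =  [ - 325, - 93/4,300,704] 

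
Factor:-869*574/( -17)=2^1*7^1 * 11^1*17^ (-1) *41^1*79^1 = 498806/17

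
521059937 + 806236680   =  1327296617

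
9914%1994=1938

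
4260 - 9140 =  - 4880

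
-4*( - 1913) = 7652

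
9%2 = 1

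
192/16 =12 = 12.00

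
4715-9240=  - 4525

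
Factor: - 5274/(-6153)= 6/7 = 2^1*3^1*7^(-1 )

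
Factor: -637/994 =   -  91/142 = - 2^( - 1 )*7^1*13^1 * 71^(  -  1)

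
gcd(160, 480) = 160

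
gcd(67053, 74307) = 93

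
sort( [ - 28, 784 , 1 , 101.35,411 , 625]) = [ - 28,1,101.35, 411,625 , 784]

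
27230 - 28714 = - 1484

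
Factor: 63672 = 2^3*3^1*7^1*379^1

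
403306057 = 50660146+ 352645911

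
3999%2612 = 1387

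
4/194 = 2/97=0.02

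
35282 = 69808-34526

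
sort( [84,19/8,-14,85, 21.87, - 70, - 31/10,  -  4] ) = [ - 70 , - 14,- 4, - 31/10,19/8, 21.87,84, 85 ]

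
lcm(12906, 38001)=684018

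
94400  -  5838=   88562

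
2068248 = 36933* 56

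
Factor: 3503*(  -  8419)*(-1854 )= 54677717478  =  2^1*3^2* 31^1* 103^1*113^1*8419^1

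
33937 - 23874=10063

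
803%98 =19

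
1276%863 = 413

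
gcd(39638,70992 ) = 2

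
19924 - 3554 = 16370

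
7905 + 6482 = 14387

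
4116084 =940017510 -935901426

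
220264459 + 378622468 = 598886927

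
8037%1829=721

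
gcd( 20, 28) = 4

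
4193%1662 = 869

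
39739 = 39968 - 229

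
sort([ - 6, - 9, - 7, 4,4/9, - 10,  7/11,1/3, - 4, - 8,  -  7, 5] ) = [ - 10, - 9, - 8,-7 ,  -  7, - 6 , - 4,1/3, 4/9, 7/11, 4, 5]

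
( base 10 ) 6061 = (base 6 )44021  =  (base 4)1132231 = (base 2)1011110101101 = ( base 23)bac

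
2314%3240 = 2314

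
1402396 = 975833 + 426563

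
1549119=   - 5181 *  (-299 )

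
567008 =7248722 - 6681714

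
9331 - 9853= - 522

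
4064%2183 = 1881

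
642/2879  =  642/2879 = 0.22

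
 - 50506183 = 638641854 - 689148037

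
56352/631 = 56352/631  =  89.31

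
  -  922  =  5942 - 6864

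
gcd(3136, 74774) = 98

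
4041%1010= 1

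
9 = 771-762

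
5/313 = 5/313 = 0.02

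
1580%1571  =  9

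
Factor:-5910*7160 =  - 2^4*3^1 * 5^2 * 179^1 * 197^1 = -  42315600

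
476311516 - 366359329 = 109952187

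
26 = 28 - 2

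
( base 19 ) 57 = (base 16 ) 66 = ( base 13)7b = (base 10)102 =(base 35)2w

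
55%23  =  9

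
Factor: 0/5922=0^1 = 0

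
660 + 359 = 1019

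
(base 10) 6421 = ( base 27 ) 8LM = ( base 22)d5j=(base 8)14425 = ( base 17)153C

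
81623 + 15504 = 97127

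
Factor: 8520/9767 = 2^3*3^1  *  5^1*71^1*9767^( - 1 ) 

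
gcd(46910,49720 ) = 10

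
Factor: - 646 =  - 2^1*17^1*19^1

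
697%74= 31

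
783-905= - 122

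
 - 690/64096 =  - 345/32048 = -0.01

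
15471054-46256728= -30785674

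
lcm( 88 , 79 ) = 6952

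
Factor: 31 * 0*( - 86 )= 0^1 = 0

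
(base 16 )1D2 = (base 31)f1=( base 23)k6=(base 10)466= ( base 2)111010010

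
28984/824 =3623/103= 35.17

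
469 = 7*67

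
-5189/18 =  - 5189/18 = - 288.28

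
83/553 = 83/553 =0.15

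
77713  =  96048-18335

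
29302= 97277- 67975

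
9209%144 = 137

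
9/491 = 9/491 = 0.02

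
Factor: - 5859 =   -  3^3*7^1*31^1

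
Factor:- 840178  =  -2^1*199^1*2111^1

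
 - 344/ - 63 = 344/63 = 5.46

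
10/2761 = 10/2761 = 0.00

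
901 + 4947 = 5848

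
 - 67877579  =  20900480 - 88778059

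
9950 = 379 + 9571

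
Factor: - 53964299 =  - 53964299^1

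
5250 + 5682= 10932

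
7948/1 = 7948 = 7948.00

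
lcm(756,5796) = 17388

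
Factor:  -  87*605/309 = - 5^1*11^2*29^1*103^(-1 ) =-17545/103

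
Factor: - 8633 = -89^1* 97^1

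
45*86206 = 3879270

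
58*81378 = 4719924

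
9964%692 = 276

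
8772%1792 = 1604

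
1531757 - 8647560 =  - 7115803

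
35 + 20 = 55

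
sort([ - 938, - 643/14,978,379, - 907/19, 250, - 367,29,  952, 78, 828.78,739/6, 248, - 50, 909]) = [ - 938, - 367, - 50, - 907/19, - 643/14,29 , 78, 739/6,248,250,379,828.78,909,952,978 ] 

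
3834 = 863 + 2971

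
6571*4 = 26284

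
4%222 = 4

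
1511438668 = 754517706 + 756920962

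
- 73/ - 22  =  3 + 7/22= 3.32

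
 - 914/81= - 914/81  =  - 11.28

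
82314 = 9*9146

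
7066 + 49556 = 56622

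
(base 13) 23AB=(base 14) 1BA2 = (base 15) 1762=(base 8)11662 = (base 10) 5042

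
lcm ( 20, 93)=1860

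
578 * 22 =12716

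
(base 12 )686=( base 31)105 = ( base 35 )rl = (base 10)966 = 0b1111000110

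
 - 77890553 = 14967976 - 92858529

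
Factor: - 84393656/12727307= - 2^3 * 31^1*857^( - 1 )*14851^( - 1 )*340297^1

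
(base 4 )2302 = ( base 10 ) 178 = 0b10110010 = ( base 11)152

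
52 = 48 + 4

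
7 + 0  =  7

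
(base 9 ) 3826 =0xb2b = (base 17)9f3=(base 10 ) 2859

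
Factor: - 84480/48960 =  - 88/51 = - 2^3*3^( - 1 ) * 11^1*17^( - 1) 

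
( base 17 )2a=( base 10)44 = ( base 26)1i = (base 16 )2c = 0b101100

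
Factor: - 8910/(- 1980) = 2^( - 1)*3^2 = 9/2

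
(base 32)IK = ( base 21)178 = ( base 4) 21110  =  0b1001010100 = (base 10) 596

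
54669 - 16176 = 38493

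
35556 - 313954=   -  278398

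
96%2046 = 96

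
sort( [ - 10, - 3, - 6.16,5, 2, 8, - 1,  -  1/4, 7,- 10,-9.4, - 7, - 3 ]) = [ - 10, - 10, - 9.4, - 7, - 6.16, - 3,-3, - 1, - 1/4,2,5,7,  8] 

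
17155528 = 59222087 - 42066559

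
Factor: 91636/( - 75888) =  - 2^(-2)*3^( - 2 )*17^( - 1 )  *739^1=- 739/612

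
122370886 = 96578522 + 25792364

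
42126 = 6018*7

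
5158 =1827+3331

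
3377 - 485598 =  -482221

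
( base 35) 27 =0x4d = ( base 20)3h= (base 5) 302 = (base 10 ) 77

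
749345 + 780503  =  1529848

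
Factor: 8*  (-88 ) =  - 704= - 2^6*11^1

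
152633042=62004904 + 90628138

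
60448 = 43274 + 17174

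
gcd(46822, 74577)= 1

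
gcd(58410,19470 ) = 19470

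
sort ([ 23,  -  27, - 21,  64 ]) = [ - 27, - 21, 23,  64]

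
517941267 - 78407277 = 439533990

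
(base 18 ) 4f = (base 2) 1010111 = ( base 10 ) 87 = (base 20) 47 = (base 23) 3i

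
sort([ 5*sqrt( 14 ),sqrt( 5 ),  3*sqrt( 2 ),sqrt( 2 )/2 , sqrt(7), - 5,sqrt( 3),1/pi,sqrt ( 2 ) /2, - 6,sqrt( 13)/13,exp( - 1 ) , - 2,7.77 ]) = [ - 6,- 5,  -  2, sqrt(13 )/13, 1/pi, exp ( - 1) , sqrt( 2 ) /2,sqrt(2 )/2,sqrt ( 3 ), sqrt( 5),sqrt( 7 ), 3*sqrt( 2 ) , 7.77,5*sqrt( 14 ) ]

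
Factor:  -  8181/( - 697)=3^4*17^(-1 )*41^( -1)*101^1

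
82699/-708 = -82699/708=-116.81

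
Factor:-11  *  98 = -2^1*7^2*11^1 = - 1078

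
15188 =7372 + 7816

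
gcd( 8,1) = 1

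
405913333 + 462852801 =868766134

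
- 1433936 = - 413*3472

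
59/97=59/97 = 0.61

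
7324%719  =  134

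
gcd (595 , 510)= 85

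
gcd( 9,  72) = 9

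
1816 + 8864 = 10680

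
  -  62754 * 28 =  - 1757112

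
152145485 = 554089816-401944331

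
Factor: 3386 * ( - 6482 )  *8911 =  - 195579091372 = - 2^2  *  7^2*19^1 * 67^1*463^1*1693^1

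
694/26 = 26+9/13 = 26.69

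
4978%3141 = 1837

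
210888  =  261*808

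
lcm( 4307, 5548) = 327332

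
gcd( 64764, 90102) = 6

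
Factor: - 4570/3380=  - 2^( - 1)*13^( - 2)* 457^1 = -  457/338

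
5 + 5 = 10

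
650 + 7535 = 8185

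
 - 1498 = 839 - 2337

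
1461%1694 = 1461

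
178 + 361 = 539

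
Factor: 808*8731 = 7054648  =  2^3*101^1*8731^1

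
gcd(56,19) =1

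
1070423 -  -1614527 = 2684950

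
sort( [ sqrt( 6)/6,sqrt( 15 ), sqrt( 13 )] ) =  [sqrt ( 6) /6, sqrt ( 13 ), sqrt( 15)]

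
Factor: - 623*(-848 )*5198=2^5 * 7^1*23^1 *53^1*89^1*113^1= 2746124192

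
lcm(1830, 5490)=5490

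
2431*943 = 2292433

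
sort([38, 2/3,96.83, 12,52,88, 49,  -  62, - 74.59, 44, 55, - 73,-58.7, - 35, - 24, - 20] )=[ - 74.59, - 73, - 62, - 58.7,- 35,-24  , - 20, 2/3,12,38, 44, 49,52,55, 88, 96.83 ] 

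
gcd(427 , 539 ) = 7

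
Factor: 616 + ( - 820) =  - 2^2*3^1*17^1 = - 204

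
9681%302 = 17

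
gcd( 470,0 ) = 470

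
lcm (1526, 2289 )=4578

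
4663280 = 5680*821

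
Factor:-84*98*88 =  - 724416 = -2^6*3^1*  7^3*11^1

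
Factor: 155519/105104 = 2^(- 4 )*7^1*13^1*1709^1*6569^( - 1 ) 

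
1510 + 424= 1934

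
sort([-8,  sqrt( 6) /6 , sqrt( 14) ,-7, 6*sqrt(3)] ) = [ - 8 , - 7,sqrt (6)/6, sqrt (14),6*sqrt( 3) ]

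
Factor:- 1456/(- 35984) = 7/173 = 7^1 * 173^(-1 )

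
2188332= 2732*801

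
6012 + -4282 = 1730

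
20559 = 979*21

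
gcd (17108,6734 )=182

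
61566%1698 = 438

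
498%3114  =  498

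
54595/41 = 1331+ 24/41 =1331.59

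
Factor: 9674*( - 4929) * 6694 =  - 319190979324= -2^2*3^1 * 7^1*31^1*53^1*691^1*3347^1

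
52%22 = 8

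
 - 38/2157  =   - 1 + 2119/2157 = - 0.02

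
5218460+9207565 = 14426025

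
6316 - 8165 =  - 1849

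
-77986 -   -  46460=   -  31526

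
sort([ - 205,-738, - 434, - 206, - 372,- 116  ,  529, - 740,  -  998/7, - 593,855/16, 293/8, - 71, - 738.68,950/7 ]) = [ - 740, - 738.68, - 738, - 593 , - 434 ,-372, - 206 , - 205, - 998/7, - 116,- 71,  293/8,855/16, 950/7 , 529 ] 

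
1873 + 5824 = 7697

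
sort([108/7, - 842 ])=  [  -  842, 108/7]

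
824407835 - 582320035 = 242087800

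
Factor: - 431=- 431^1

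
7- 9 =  - 2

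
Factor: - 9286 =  - 2^1 * 4643^1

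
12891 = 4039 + 8852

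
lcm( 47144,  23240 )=1650040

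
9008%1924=1312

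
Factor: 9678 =2^1 * 3^1 * 1613^1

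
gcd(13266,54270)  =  1206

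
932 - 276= 656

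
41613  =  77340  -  35727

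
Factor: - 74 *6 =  - 444=- 2^2*3^1*37^1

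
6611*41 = 271051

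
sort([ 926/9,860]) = [ 926/9, 860 ]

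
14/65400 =7/32700 = 0.00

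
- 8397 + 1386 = - 7011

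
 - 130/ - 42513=130/42513 =0.00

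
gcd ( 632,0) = 632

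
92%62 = 30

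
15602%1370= 532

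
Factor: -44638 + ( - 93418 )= - 138056=-2^3*17257^1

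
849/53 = 16 + 1/53 = 16.02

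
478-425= 53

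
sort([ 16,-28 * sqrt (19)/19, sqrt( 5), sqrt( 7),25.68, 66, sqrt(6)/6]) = [ - 28 *sqrt (19) /19, sqrt ( 6)/6, sqrt(5) , sqrt( 7), 16,25.68, 66] 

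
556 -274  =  282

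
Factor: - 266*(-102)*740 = 2^4 * 3^1*5^1*7^1*17^1*19^1*37^1 = 20077680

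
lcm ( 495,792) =3960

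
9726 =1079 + 8647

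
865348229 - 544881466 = 320466763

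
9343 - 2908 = 6435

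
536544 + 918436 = 1454980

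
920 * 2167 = 1993640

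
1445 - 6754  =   - 5309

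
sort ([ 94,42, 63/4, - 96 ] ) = [-96,63/4,42,  94 ]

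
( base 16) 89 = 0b10001001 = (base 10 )137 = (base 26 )57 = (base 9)162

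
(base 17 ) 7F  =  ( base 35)3t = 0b10000110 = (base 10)134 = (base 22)62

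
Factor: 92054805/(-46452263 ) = - 3^1* 5^1 *11^(-2)*13^(  -  1)*233^1*26339^1*29531^ ( - 1 ) 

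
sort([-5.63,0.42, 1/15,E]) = [-5.63, 1/15,0.42, E] 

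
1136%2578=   1136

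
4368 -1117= 3251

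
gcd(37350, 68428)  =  2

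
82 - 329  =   - 247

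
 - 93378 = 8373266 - 8466644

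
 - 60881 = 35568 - 96449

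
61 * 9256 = 564616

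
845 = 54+791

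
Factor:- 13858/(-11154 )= 41/33=3^( - 1 )*11^( - 1)*41^1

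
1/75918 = 1/75918 = 0.00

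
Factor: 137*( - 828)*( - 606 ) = 68742216 = 2^3*3^3*23^1 * 101^1  *  137^1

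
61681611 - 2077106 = 59604505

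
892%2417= 892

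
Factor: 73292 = 2^2*73^1*251^1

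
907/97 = 907/97 = 9.35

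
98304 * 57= 5603328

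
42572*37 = 1575164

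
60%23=14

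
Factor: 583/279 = 3^(-2)  *11^1*31^( - 1 )*53^1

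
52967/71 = 746 + 1/71=746.01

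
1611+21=1632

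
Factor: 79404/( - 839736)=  - 6617/69978= -  2^( - 1 )*3^(  -  1)*13^1*107^(- 1 ) *109^(- 1)*509^1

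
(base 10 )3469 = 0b110110001101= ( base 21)7I4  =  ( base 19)9BB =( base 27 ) 4KD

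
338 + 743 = 1081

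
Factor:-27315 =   -  3^2 *5^1*607^1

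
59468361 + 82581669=142050030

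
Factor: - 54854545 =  - 5^1*10970909^1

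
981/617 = 981/617 = 1.59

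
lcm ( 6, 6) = 6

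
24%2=0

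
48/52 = 12/13= 0.92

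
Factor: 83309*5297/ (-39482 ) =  - 441287773/39482  =  -  2^(-1 ) * 19^(-1)*227^1*367^1*1039^( -1 )*5297^1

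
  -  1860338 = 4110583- 5970921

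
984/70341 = 328/23447 = 0.01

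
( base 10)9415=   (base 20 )13AF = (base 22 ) j9l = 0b10010011000111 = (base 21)1077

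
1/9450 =1/9450=0.00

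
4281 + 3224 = 7505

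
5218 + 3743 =8961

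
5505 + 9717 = 15222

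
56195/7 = 8027 +6/7 = 8027.86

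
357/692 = 357/692 = 0.52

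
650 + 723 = 1373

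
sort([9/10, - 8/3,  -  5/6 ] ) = [ -8/3, - 5/6,9/10]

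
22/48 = 11/24 = 0.46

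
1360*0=0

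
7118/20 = 355 + 9/10 = 355.90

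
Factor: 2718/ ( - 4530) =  - 3/5 = - 3^1*5^( - 1) 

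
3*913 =2739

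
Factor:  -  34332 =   -  2^2 * 3^1*2861^1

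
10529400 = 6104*1725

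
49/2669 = 49/2669 = 0.02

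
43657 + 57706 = 101363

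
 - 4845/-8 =605  +  5/8= 605.62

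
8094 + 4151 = 12245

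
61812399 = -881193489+943005888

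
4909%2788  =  2121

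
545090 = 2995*182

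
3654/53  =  68 + 50/53= 68.94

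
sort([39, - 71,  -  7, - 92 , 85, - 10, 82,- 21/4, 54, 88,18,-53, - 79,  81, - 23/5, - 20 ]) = [- 92, - 79, - 71,  -  53,-20, - 10,-7,-21/4,  -  23/5,18, 39,54 , 81, 82,  85, 88 ] 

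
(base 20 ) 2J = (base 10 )59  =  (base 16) 3b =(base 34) 1P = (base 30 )1t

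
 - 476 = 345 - 821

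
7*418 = 2926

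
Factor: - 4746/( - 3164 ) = 2^( - 1)*3^1 = 3/2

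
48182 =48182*1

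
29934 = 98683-68749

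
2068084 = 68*30413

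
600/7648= 75/956  =  0.08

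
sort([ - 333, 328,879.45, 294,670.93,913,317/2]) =[-333,317/2,  294 , 328, 670.93,879.45,913]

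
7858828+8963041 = 16821869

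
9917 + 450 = 10367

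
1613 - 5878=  - 4265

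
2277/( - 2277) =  - 1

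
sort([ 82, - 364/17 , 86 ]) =[-364/17,82,86] 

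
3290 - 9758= - 6468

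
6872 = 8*859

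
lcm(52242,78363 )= 156726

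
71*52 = 3692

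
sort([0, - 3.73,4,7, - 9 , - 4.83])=[ - 9,  -  4.83, - 3.73, 0,4, 7] 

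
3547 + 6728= 10275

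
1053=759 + 294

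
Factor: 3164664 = 2^3*3^1*131861^1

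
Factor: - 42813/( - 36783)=61^( - 1)*71^1= 71/61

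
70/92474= 35/46237=   0.00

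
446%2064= 446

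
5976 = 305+5671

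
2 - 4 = -2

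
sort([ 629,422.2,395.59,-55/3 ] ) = [ - 55/3, 395.59,422.2,  629] 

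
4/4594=2/2297 = 0.00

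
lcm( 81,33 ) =891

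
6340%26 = 22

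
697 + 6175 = 6872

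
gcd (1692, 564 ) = 564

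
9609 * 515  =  4948635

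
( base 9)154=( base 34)3S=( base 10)130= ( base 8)202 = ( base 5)1010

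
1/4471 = 1/4471 = 0.00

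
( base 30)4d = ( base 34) 3v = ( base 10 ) 133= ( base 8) 205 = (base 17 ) 7E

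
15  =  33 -18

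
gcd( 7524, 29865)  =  33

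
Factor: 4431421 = 619^1*7159^1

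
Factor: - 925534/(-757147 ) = 22574/18467 = 2^1*59^( - 1)*313^(-1 ) * 11287^1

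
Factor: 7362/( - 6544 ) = - 9/8=- 2^( - 3)*3^2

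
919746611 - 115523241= 804223370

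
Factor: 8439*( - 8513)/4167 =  - 3^( - 1 )*29^1 * 97^1*463^ ( - 1)*8513^1 = -23947069/1389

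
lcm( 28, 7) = 28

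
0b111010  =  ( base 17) 37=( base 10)58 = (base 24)2A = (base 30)1S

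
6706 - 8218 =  - 1512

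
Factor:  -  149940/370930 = - 306/757 =-  2^1*3^2*17^1*757^( - 1)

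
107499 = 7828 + 99671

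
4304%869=828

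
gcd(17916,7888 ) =4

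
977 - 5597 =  -4620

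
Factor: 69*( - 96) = - 6624 = - 2^5*3^2*23^1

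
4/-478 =-2/239 = - 0.01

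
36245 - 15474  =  20771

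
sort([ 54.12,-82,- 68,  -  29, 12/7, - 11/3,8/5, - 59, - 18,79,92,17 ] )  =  [  -  82, - 68, - 59, - 29, - 18, - 11/3,8/5,12/7 , 17,54.12 , 79,92]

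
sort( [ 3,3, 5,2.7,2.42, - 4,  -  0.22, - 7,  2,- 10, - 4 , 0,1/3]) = [  -  10, - 7,-4, - 4,-0.22,0,1/3,2, 2.42,2.7, 3, 3, 5] 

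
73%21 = 10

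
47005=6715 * 7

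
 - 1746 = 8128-9874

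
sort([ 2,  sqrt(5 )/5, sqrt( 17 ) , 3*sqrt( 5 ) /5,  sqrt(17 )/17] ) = [ sqrt(17 ) /17,  sqrt( 5)/5 , 3*sqrt(5 )/5,2 , sqrt( 17)] 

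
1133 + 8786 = 9919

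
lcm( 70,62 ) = 2170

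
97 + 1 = 98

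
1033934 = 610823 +423111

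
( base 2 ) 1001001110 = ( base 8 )1116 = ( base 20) 19A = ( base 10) 590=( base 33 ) ht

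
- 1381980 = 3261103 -4643083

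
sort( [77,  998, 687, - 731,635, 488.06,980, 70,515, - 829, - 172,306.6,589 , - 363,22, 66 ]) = [- 829, - 731,  -  363,-172,22, 66,70,77,306.6,488.06,515,589,635,687,980,998 ]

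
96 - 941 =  - 845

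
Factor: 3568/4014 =2^3*3^( - 2) = 8/9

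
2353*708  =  1665924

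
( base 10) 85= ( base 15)5A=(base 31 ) 2n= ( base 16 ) 55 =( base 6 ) 221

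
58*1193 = 69194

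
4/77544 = 1/19386 = 0.00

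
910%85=60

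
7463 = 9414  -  1951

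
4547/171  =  26 + 101/171 = 26.59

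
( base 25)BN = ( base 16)12a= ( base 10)298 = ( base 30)9S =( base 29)A8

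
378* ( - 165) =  - 62370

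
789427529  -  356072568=433354961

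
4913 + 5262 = 10175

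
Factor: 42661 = 37^1 * 1153^1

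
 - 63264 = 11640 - 74904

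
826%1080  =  826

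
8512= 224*38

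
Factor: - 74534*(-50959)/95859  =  2^1* 3^(  -  2)* 83^1 * 131^1*389^1*449^1*10651^( - 1)= 3798178106/95859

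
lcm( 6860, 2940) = 20580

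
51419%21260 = 8899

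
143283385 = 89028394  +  54254991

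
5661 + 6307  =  11968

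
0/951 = 0 = 0.00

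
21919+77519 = 99438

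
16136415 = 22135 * 729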